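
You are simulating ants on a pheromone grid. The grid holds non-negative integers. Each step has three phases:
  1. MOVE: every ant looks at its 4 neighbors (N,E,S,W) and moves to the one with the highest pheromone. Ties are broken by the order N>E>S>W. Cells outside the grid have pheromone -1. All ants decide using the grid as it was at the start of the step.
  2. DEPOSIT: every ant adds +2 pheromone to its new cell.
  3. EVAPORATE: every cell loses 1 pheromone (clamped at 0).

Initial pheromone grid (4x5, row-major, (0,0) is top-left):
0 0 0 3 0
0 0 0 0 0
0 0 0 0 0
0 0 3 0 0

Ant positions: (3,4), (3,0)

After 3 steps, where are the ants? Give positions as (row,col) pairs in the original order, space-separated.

Step 1: ant0:(3,4)->N->(2,4) | ant1:(3,0)->N->(2,0)
  grid max=2 at (0,3)
Step 2: ant0:(2,4)->N->(1,4) | ant1:(2,0)->N->(1,0)
  grid max=1 at (0,3)
Step 3: ant0:(1,4)->N->(0,4) | ant1:(1,0)->N->(0,0)
  grid max=1 at (0,0)

(0,4) (0,0)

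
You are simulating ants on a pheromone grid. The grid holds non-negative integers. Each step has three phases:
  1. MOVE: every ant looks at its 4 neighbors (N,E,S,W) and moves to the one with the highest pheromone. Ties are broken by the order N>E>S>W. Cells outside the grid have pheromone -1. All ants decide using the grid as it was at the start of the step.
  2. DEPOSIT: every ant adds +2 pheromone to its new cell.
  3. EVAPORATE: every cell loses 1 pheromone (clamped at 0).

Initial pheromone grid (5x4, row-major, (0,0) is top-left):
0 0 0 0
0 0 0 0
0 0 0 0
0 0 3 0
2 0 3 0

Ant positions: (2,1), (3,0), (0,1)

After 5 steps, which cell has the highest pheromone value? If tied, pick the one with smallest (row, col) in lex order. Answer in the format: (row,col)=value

Answer: (1,3)=3

Derivation:
Step 1: ant0:(2,1)->N->(1,1) | ant1:(3,0)->S->(4,0) | ant2:(0,1)->E->(0,2)
  grid max=3 at (4,0)
Step 2: ant0:(1,1)->N->(0,1) | ant1:(4,0)->N->(3,0) | ant2:(0,2)->E->(0,3)
  grid max=2 at (4,0)
Step 3: ant0:(0,1)->E->(0,2) | ant1:(3,0)->S->(4,0) | ant2:(0,3)->S->(1,3)
  grid max=3 at (4,0)
Step 4: ant0:(0,2)->E->(0,3) | ant1:(4,0)->N->(3,0) | ant2:(1,3)->N->(0,3)
  grid max=3 at (0,3)
Step 5: ant0:(0,3)->S->(1,3) | ant1:(3,0)->S->(4,0) | ant2:(0,3)->S->(1,3)
  grid max=3 at (1,3)
Final grid:
  0 0 0 2
  0 0 0 3
  0 0 0 0
  0 0 0 0
  3 0 0 0
Max pheromone 3 at (1,3)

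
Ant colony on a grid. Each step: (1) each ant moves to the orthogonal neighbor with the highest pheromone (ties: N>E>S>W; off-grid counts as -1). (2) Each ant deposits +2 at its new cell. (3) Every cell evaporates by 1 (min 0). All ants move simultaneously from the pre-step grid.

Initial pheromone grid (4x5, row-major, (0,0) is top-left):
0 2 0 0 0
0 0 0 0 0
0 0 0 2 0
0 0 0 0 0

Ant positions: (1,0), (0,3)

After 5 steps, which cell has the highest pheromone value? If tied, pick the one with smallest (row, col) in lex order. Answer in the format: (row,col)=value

Step 1: ant0:(1,0)->N->(0,0) | ant1:(0,3)->E->(0,4)
  grid max=1 at (0,0)
Step 2: ant0:(0,0)->E->(0,1) | ant1:(0,4)->S->(1,4)
  grid max=2 at (0,1)
Step 3: ant0:(0,1)->E->(0,2) | ant1:(1,4)->N->(0,4)
  grid max=1 at (0,1)
Step 4: ant0:(0,2)->W->(0,1) | ant1:(0,4)->S->(1,4)
  grid max=2 at (0,1)
Step 5: ant0:(0,1)->E->(0,2) | ant1:(1,4)->N->(0,4)
  grid max=1 at (0,1)
Final grid:
  0 1 1 0 1
  0 0 0 0 0
  0 0 0 0 0
  0 0 0 0 0
Max pheromone 1 at (0,1)

Answer: (0,1)=1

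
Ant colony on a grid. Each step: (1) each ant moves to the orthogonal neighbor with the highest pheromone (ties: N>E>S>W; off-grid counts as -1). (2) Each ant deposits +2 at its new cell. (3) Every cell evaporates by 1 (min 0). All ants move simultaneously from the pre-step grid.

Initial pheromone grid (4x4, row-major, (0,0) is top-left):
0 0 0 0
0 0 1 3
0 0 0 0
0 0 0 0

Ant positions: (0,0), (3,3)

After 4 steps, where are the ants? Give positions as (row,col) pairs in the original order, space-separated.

Step 1: ant0:(0,0)->E->(0,1) | ant1:(3,3)->N->(2,3)
  grid max=2 at (1,3)
Step 2: ant0:(0,1)->E->(0,2) | ant1:(2,3)->N->(1,3)
  grid max=3 at (1,3)
Step 3: ant0:(0,2)->E->(0,3) | ant1:(1,3)->N->(0,3)
  grid max=3 at (0,3)
Step 4: ant0:(0,3)->S->(1,3) | ant1:(0,3)->S->(1,3)
  grid max=5 at (1,3)

(1,3) (1,3)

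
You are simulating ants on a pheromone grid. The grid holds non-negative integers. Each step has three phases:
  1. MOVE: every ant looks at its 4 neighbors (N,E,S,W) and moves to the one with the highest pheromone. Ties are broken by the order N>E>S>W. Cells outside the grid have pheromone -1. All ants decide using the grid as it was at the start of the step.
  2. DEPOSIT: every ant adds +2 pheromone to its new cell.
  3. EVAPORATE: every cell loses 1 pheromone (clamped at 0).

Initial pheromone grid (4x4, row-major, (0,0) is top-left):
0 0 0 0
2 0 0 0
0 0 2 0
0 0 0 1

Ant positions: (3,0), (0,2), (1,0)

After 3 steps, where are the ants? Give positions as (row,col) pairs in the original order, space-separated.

Step 1: ant0:(3,0)->N->(2,0) | ant1:(0,2)->E->(0,3) | ant2:(1,0)->N->(0,0)
  grid max=1 at (0,0)
Step 2: ant0:(2,0)->N->(1,0) | ant1:(0,3)->S->(1,3) | ant2:(0,0)->S->(1,0)
  grid max=4 at (1,0)
Step 3: ant0:(1,0)->N->(0,0) | ant1:(1,3)->N->(0,3) | ant2:(1,0)->N->(0,0)
  grid max=3 at (0,0)

(0,0) (0,3) (0,0)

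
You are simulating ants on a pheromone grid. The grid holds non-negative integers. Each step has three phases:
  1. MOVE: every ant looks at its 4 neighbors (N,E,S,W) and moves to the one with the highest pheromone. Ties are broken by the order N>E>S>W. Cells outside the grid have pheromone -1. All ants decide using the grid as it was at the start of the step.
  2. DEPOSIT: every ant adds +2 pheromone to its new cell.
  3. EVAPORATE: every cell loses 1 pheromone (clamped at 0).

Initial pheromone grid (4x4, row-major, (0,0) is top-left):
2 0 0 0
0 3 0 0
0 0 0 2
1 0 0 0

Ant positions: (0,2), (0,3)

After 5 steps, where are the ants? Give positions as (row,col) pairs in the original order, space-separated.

Step 1: ant0:(0,2)->E->(0,3) | ant1:(0,3)->S->(1,3)
  grid max=2 at (1,1)
Step 2: ant0:(0,3)->S->(1,3) | ant1:(1,3)->N->(0,3)
  grid max=2 at (0,3)
Step 3: ant0:(1,3)->N->(0,3) | ant1:(0,3)->S->(1,3)
  grid max=3 at (0,3)
Step 4: ant0:(0,3)->S->(1,3) | ant1:(1,3)->N->(0,3)
  grid max=4 at (0,3)
Step 5: ant0:(1,3)->N->(0,3) | ant1:(0,3)->S->(1,3)
  grid max=5 at (0,3)

(0,3) (1,3)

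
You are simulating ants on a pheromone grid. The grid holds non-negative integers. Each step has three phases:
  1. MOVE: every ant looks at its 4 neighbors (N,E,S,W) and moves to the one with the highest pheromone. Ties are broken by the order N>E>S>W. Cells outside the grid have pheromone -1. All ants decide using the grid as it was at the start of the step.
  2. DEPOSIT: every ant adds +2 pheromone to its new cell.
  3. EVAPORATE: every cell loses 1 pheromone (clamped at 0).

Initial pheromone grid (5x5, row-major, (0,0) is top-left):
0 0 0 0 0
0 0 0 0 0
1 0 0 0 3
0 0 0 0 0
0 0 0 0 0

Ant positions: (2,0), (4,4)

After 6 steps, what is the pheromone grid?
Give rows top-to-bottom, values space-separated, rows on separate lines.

After step 1: ants at (1,0),(3,4)
  0 0 0 0 0
  1 0 0 0 0
  0 0 0 0 2
  0 0 0 0 1
  0 0 0 0 0
After step 2: ants at (0,0),(2,4)
  1 0 0 0 0
  0 0 0 0 0
  0 0 0 0 3
  0 0 0 0 0
  0 0 0 0 0
After step 3: ants at (0,1),(1,4)
  0 1 0 0 0
  0 0 0 0 1
  0 0 0 0 2
  0 0 0 0 0
  0 0 0 0 0
After step 4: ants at (0,2),(2,4)
  0 0 1 0 0
  0 0 0 0 0
  0 0 0 0 3
  0 0 0 0 0
  0 0 0 0 0
After step 5: ants at (0,3),(1,4)
  0 0 0 1 0
  0 0 0 0 1
  0 0 0 0 2
  0 0 0 0 0
  0 0 0 0 0
After step 6: ants at (0,4),(2,4)
  0 0 0 0 1
  0 0 0 0 0
  0 0 0 0 3
  0 0 0 0 0
  0 0 0 0 0

0 0 0 0 1
0 0 0 0 0
0 0 0 0 3
0 0 0 0 0
0 0 0 0 0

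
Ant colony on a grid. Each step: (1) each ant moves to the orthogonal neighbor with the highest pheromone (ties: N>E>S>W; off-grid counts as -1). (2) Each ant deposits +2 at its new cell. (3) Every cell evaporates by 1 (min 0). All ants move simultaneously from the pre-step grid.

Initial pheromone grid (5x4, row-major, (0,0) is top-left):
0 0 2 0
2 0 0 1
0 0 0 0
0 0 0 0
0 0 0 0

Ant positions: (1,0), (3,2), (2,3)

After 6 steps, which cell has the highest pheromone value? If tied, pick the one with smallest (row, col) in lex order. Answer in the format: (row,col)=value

Answer: (0,3)=5

Derivation:
Step 1: ant0:(1,0)->N->(0,0) | ant1:(3,2)->N->(2,2) | ant2:(2,3)->N->(1,3)
  grid max=2 at (1,3)
Step 2: ant0:(0,0)->S->(1,0) | ant1:(2,2)->N->(1,2) | ant2:(1,3)->N->(0,3)
  grid max=2 at (1,0)
Step 3: ant0:(1,0)->N->(0,0) | ant1:(1,2)->E->(1,3) | ant2:(0,3)->S->(1,3)
  grid max=4 at (1,3)
Step 4: ant0:(0,0)->S->(1,0) | ant1:(1,3)->N->(0,3) | ant2:(1,3)->N->(0,3)
  grid max=3 at (0,3)
Step 5: ant0:(1,0)->N->(0,0) | ant1:(0,3)->S->(1,3) | ant2:(0,3)->S->(1,3)
  grid max=6 at (1,3)
Step 6: ant0:(0,0)->S->(1,0) | ant1:(1,3)->N->(0,3) | ant2:(1,3)->N->(0,3)
  grid max=5 at (0,3)
Final grid:
  0 0 0 5
  2 0 0 5
  0 0 0 0
  0 0 0 0
  0 0 0 0
Max pheromone 5 at (0,3)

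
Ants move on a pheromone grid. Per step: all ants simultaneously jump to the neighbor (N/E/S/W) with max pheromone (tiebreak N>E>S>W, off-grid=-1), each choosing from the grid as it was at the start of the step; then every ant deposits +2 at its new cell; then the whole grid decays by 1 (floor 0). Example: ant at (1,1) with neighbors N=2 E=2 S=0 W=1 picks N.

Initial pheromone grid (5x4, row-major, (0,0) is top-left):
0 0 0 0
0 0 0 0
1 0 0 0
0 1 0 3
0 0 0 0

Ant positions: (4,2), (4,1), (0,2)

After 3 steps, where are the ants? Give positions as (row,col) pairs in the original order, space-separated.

Step 1: ant0:(4,2)->N->(3,2) | ant1:(4,1)->N->(3,1) | ant2:(0,2)->E->(0,3)
  grid max=2 at (3,1)
Step 2: ant0:(3,2)->E->(3,3) | ant1:(3,1)->E->(3,2) | ant2:(0,3)->S->(1,3)
  grid max=3 at (3,3)
Step 3: ant0:(3,3)->W->(3,2) | ant1:(3,2)->E->(3,3) | ant2:(1,3)->N->(0,3)
  grid max=4 at (3,3)

(3,2) (3,3) (0,3)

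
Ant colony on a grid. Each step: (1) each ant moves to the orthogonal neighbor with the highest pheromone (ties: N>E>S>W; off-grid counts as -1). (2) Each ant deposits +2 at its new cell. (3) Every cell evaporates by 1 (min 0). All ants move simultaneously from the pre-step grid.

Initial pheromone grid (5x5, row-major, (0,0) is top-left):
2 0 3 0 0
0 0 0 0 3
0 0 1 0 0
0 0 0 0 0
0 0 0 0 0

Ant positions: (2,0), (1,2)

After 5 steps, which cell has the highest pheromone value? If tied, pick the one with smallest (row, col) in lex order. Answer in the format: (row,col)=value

Step 1: ant0:(2,0)->N->(1,0) | ant1:(1,2)->N->(0,2)
  grid max=4 at (0,2)
Step 2: ant0:(1,0)->N->(0,0) | ant1:(0,2)->E->(0,3)
  grid max=3 at (0,2)
Step 3: ant0:(0,0)->E->(0,1) | ant1:(0,3)->W->(0,2)
  grid max=4 at (0,2)
Step 4: ant0:(0,1)->E->(0,2) | ant1:(0,2)->W->(0,1)
  grid max=5 at (0,2)
Step 5: ant0:(0,2)->W->(0,1) | ant1:(0,1)->E->(0,2)
  grid max=6 at (0,2)
Final grid:
  0 3 6 0 0
  0 0 0 0 0
  0 0 0 0 0
  0 0 0 0 0
  0 0 0 0 0
Max pheromone 6 at (0,2)

Answer: (0,2)=6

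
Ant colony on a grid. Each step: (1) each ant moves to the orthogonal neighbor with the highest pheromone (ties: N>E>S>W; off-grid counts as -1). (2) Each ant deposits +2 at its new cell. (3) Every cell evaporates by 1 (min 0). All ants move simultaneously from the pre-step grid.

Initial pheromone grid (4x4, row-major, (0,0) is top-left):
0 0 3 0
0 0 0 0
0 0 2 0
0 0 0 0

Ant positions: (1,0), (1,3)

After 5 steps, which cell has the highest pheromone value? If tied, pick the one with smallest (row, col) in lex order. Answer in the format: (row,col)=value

Answer: (0,2)=6

Derivation:
Step 1: ant0:(1,0)->N->(0,0) | ant1:(1,3)->N->(0,3)
  grid max=2 at (0,2)
Step 2: ant0:(0,0)->E->(0,1) | ant1:(0,3)->W->(0,2)
  grid max=3 at (0,2)
Step 3: ant0:(0,1)->E->(0,2) | ant1:(0,2)->W->(0,1)
  grid max=4 at (0,2)
Step 4: ant0:(0,2)->W->(0,1) | ant1:(0,1)->E->(0,2)
  grid max=5 at (0,2)
Step 5: ant0:(0,1)->E->(0,2) | ant1:(0,2)->W->(0,1)
  grid max=6 at (0,2)
Final grid:
  0 4 6 0
  0 0 0 0
  0 0 0 0
  0 0 0 0
Max pheromone 6 at (0,2)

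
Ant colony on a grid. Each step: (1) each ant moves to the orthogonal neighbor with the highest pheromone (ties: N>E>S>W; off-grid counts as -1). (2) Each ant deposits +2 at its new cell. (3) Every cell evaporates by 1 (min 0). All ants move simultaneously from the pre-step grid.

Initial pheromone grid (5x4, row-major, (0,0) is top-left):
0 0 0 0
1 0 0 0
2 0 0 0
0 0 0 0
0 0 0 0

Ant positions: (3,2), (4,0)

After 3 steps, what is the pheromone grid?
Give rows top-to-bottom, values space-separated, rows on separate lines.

After step 1: ants at (2,2),(3,0)
  0 0 0 0
  0 0 0 0
  1 0 1 0
  1 0 0 0
  0 0 0 0
After step 2: ants at (1,2),(2,0)
  0 0 0 0
  0 0 1 0
  2 0 0 0
  0 0 0 0
  0 0 0 0
After step 3: ants at (0,2),(1,0)
  0 0 1 0
  1 0 0 0
  1 0 0 0
  0 0 0 0
  0 0 0 0

0 0 1 0
1 0 0 0
1 0 0 0
0 0 0 0
0 0 0 0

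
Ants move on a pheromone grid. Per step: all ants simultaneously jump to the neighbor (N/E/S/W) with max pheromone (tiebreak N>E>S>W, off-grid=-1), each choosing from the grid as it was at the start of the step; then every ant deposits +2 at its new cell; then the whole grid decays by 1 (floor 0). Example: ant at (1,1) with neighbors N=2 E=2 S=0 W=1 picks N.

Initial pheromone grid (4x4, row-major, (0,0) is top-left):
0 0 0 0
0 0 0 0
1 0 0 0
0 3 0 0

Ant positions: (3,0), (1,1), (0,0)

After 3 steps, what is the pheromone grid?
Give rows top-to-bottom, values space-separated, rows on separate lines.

After step 1: ants at (3,1),(0,1),(0,1)
  0 3 0 0
  0 0 0 0
  0 0 0 0
  0 4 0 0
After step 2: ants at (2,1),(0,2),(0,2)
  0 2 3 0
  0 0 0 0
  0 1 0 0
  0 3 0 0
After step 3: ants at (3,1),(0,1),(0,1)
  0 5 2 0
  0 0 0 0
  0 0 0 0
  0 4 0 0

0 5 2 0
0 0 0 0
0 0 0 0
0 4 0 0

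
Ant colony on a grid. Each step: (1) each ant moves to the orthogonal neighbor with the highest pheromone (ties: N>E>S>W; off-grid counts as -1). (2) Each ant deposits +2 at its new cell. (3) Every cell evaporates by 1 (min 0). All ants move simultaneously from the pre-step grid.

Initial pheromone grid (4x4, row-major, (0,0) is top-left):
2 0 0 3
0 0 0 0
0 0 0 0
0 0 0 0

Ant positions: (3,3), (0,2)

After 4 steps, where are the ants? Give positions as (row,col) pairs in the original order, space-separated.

Step 1: ant0:(3,3)->N->(2,3) | ant1:(0,2)->E->(0,3)
  grid max=4 at (0,3)
Step 2: ant0:(2,3)->N->(1,3) | ant1:(0,3)->S->(1,3)
  grid max=3 at (0,3)
Step 3: ant0:(1,3)->N->(0,3) | ant1:(1,3)->N->(0,3)
  grid max=6 at (0,3)
Step 4: ant0:(0,3)->S->(1,3) | ant1:(0,3)->S->(1,3)
  grid max=5 at (0,3)

(1,3) (1,3)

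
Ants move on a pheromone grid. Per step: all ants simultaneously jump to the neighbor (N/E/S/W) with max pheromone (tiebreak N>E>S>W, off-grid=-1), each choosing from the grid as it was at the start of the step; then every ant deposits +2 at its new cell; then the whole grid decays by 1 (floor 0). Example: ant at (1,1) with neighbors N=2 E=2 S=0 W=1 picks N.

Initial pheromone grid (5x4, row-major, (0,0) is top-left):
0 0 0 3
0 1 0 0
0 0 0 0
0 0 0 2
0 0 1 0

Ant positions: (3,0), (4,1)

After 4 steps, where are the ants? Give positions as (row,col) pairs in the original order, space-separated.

Step 1: ant0:(3,0)->N->(2,0) | ant1:(4,1)->E->(4,2)
  grid max=2 at (0,3)
Step 2: ant0:(2,0)->N->(1,0) | ant1:(4,2)->N->(3,2)
  grid max=1 at (0,3)
Step 3: ant0:(1,0)->N->(0,0) | ant1:(3,2)->S->(4,2)
  grid max=2 at (4,2)
Step 4: ant0:(0,0)->E->(0,1) | ant1:(4,2)->N->(3,2)
  grid max=1 at (0,1)

(0,1) (3,2)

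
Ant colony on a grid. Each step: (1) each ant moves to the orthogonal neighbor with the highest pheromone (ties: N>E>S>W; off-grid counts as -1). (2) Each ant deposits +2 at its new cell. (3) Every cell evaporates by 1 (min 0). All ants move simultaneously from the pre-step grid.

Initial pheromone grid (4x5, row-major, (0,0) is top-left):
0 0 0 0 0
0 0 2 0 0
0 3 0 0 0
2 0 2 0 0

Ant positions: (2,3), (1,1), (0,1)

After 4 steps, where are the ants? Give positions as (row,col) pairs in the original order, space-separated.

Step 1: ant0:(2,3)->N->(1,3) | ant1:(1,1)->S->(2,1) | ant2:(0,1)->E->(0,2)
  grid max=4 at (2,1)
Step 2: ant0:(1,3)->W->(1,2) | ant1:(2,1)->N->(1,1) | ant2:(0,2)->S->(1,2)
  grid max=4 at (1,2)
Step 3: ant0:(1,2)->W->(1,1) | ant1:(1,1)->E->(1,2) | ant2:(1,2)->W->(1,1)
  grid max=5 at (1,2)
Step 4: ant0:(1,1)->E->(1,2) | ant1:(1,2)->W->(1,1) | ant2:(1,1)->E->(1,2)
  grid max=8 at (1,2)

(1,2) (1,1) (1,2)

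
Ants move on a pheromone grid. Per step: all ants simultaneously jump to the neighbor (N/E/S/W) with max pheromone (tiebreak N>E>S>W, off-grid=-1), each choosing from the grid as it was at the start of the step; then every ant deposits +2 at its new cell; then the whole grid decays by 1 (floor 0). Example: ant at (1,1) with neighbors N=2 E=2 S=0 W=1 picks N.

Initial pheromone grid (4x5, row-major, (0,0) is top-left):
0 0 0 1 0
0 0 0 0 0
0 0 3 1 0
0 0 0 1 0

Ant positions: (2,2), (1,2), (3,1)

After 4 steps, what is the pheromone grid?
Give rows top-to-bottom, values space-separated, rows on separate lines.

After step 1: ants at (2,3),(2,2),(2,1)
  0 0 0 0 0
  0 0 0 0 0
  0 1 4 2 0
  0 0 0 0 0
After step 2: ants at (2,2),(2,3),(2,2)
  0 0 0 0 0
  0 0 0 0 0
  0 0 7 3 0
  0 0 0 0 0
After step 3: ants at (2,3),(2,2),(2,3)
  0 0 0 0 0
  0 0 0 0 0
  0 0 8 6 0
  0 0 0 0 0
After step 4: ants at (2,2),(2,3),(2,2)
  0 0 0 0 0
  0 0 0 0 0
  0 0 11 7 0
  0 0 0 0 0

0 0 0 0 0
0 0 0 0 0
0 0 11 7 0
0 0 0 0 0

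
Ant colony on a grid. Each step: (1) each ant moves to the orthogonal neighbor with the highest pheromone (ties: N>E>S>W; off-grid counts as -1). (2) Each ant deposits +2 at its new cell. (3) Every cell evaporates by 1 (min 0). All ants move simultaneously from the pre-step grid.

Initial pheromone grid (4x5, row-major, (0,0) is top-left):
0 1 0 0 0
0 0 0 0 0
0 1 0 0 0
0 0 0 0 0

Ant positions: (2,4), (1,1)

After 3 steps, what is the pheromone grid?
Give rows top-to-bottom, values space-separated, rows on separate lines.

After step 1: ants at (1,4),(0,1)
  0 2 0 0 0
  0 0 0 0 1
  0 0 0 0 0
  0 0 0 0 0
After step 2: ants at (0,4),(0,2)
  0 1 1 0 1
  0 0 0 0 0
  0 0 0 0 0
  0 0 0 0 0
After step 3: ants at (1,4),(0,1)
  0 2 0 0 0
  0 0 0 0 1
  0 0 0 0 0
  0 0 0 0 0

0 2 0 0 0
0 0 0 0 1
0 0 0 0 0
0 0 0 0 0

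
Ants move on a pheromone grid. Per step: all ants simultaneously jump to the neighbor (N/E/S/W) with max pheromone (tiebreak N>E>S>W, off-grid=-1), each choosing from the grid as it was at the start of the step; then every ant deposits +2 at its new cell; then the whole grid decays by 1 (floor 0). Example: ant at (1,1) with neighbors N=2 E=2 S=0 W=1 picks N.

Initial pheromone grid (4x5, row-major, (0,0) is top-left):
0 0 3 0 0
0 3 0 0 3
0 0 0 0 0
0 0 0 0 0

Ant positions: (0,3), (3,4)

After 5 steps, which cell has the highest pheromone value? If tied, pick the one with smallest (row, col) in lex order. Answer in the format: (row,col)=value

Step 1: ant0:(0,3)->W->(0,2) | ant1:(3,4)->N->(2,4)
  grid max=4 at (0,2)
Step 2: ant0:(0,2)->E->(0,3) | ant1:(2,4)->N->(1,4)
  grid max=3 at (0,2)
Step 3: ant0:(0,3)->W->(0,2) | ant1:(1,4)->N->(0,4)
  grid max=4 at (0,2)
Step 4: ant0:(0,2)->E->(0,3) | ant1:(0,4)->S->(1,4)
  grid max=3 at (0,2)
Step 5: ant0:(0,3)->W->(0,2) | ant1:(1,4)->N->(0,4)
  grid max=4 at (0,2)
Final grid:
  0 0 4 0 1
  0 0 0 0 2
  0 0 0 0 0
  0 0 0 0 0
Max pheromone 4 at (0,2)

Answer: (0,2)=4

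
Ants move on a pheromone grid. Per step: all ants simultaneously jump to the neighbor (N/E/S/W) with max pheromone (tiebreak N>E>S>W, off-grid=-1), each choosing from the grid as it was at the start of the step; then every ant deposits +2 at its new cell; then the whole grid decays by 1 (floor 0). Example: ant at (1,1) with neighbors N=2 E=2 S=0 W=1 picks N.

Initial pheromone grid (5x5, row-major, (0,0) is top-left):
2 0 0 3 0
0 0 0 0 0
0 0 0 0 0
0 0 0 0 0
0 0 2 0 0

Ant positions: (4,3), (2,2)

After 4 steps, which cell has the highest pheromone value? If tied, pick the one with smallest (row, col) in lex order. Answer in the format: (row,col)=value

Step 1: ant0:(4,3)->W->(4,2) | ant1:(2,2)->N->(1,2)
  grid max=3 at (4,2)
Step 2: ant0:(4,2)->N->(3,2) | ant1:(1,2)->N->(0,2)
  grid max=2 at (4,2)
Step 3: ant0:(3,2)->S->(4,2) | ant1:(0,2)->E->(0,3)
  grid max=3 at (4,2)
Step 4: ant0:(4,2)->N->(3,2) | ant1:(0,3)->E->(0,4)
  grid max=2 at (4,2)
Final grid:
  0 0 0 1 1
  0 0 0 0 0
  0 0 0 0 0
  0 0 1 0 0
  0 0 2 0 0
Max pheromone 2 at (4,2)

Answer: (4,2)=2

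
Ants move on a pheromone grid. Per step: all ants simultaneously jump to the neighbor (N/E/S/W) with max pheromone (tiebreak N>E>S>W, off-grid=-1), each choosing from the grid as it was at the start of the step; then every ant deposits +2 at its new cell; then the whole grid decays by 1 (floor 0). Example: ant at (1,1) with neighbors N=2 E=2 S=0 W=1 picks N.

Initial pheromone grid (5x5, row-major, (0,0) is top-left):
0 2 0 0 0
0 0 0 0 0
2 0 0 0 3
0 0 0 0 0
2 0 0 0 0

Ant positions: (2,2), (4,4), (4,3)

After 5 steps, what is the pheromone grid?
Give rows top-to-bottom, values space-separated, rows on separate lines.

After step 1: ants at (1,2),(3,4),(3,3)
  0 1 0 0 0
  0 0 1 0 0
  1 0 0 0 2
  0 0 0 1 1
  1 0 0 0 0
After step 2: ants at (0,2),(2,4),(3,4)
  0 0 1 0 0
  0 0 0 0 0
  0 0 0 0 3
  0 0 0 0 2
  0 0 0 0 0
After step 3: ants at (0,3),(3,4),(2,4)
  0 0 0 1 0
  0 0 0 0 0
  0 0 0 0 4
  0 0 0 0 3
  0 0 0 0 0
After step 4: ants at (0,4),(2,4),(3,4)
  0 0 0 0 1
  0 0 0 0 0
  0 0 0 0 5
  0 0 0 0 4
  0 0 0 0 0
After step 5: ants at (1,4),(3,4),(2,4)
  0 0 0 0 0
  0 0 0 0 1
  0 0 0 0 6
  0 0 0 0 5
  0 0 0 0 0

0 0 0 0 0
0 0 0 0 1
0 0 0 0 6
0 0 0 0 5
0 0 0 0 0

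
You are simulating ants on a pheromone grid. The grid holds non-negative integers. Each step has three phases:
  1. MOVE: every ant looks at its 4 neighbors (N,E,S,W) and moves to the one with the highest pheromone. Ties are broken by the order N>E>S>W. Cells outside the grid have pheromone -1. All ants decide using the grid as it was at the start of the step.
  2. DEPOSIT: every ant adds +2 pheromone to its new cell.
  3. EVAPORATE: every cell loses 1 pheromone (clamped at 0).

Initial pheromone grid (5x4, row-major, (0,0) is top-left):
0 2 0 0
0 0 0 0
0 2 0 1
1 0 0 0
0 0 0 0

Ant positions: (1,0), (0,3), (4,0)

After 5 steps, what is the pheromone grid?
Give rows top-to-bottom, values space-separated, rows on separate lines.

After step 1: ants at (0,0),(1,3),(3,0)
  1 1 0 0
  0 0 0 1
  0 1 0 0
  2 0 0 0
  0 0 0 0
After step 2: ants at (0,1),(0,3),(2,0)
  0 2 0 1
  0 0 0 0
  1 0 0 0
  1 0 0 0
  0 0 0 0
After step 3: ants at (0,2),(1,3),(3,0)
  0 1 1 0
  0 0 0 1
  0 0 0 0
  2 0 0 0
  0 0 0 0
After step 4: ants at (0,1),(0,3),(2,0)
  0 2 0 1
  0 0 0 0
  1 0 0 0
  1 0 0 0
  0 0 0 0
After step 5: ants at (0,2),(1,3),(3,0)
  0 1 1 0
  0 0 0 1
  0 0 0 0
  2 0 0 0
  0 0 0 0

0 1 1 0
0 0 0 1
0 0 0 0
2 0 0 0
0 0 0 0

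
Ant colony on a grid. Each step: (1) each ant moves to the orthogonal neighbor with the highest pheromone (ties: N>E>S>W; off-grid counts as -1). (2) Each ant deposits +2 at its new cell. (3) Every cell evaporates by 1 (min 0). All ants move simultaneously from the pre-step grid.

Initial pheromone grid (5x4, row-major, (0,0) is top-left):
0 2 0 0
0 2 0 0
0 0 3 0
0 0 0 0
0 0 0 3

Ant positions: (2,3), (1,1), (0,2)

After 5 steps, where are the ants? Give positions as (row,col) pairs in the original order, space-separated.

Step 1: ant0:(2,3)->W->(2,2) | ant1:(1,1)->N->(0,1) | ant2:(0,2)->W->(0,1)
  grid max=5 at (0,1)
Step 2: ant0:(2,2)->N->(1,2) | ant1:(0,1)->S->(1,1) | ant2:(0,1)->S->(1,1)
  grid max=4 at (0,1)
Step 3: ant0:(1,2)->W->(1,1) | ant1:(1,1)->N->(0,1) | ant2:(1,1)->N->(0,1)
  grid max=7 at (0,1)
Step 4: ant0:(1,1)->N->(0,1) | ant1:(0,1)->S->(1,1) | ant2:(0,1)->S->(1,1)
  grid max=8 at (0,1)
Step 5: ant0:(0,1)->S->(1,1) | ant1:(1,1)->N->(0,1) | ant2:(1,1)->N->(0,1)
  grid max=11 at (0,1)

(1,1) (0,1) (0,1)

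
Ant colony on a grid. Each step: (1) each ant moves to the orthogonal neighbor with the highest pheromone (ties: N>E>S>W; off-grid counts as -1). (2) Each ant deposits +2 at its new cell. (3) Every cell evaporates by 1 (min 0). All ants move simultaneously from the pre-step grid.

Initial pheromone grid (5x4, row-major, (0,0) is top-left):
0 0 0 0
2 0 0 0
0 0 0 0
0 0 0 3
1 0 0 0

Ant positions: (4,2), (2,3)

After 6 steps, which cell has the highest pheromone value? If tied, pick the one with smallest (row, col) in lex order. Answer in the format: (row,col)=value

Step 1: ant0:(4,2)->N->(3,2) | ant1:(2,3)->S->(3,3)
  grid max=4 at (3,3)
Step 2: ant0:(3,2)->E->(3,3) | ant1:(3,3)->W->(3,2)
  grid max=5 at (3,3)
Step 3: ant0:(3,3)->W->(3,2) | ant1:(3,2)->E->(3,3)
  grid max=6 at (3,3)
Step 4: ant0:(3,2)->E->(3,3) | ant1:(3,3)->W->(3,2)
  grid max=7 at (3,3)
Step 5: ant0:(3,3)->W->(3,2) | ant1:(3,2)->E->(3,3)
  grid max=8 at (3,3)
Step 6: ant0:(3,2)->E->(3,3) | ant1:(3,3)->W->(3,2)
  grid max=9 at (3,3)
Final grid:
  0 0 0 0
  0 0 0 0
  0 0 0 0
  0 0 6 9
  0 0 0 0
Max pheromone 9 at (3,3)

Answer: (3,3)=9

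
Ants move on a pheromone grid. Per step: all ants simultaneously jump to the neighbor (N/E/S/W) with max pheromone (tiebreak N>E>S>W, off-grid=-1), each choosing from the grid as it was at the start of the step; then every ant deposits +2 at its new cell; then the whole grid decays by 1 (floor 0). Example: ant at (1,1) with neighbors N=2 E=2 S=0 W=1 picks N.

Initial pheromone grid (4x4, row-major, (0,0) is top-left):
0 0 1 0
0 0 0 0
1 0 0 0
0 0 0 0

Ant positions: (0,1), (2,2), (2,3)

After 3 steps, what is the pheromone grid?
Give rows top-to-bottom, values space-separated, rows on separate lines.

After step 1: ants at (0,2),(1,2),(1,3)
  0 0 2 0
  0 0 1 1
  0 0 0 0
  0 0 0 0
After step 2: ants at (1,2),(0,2),(1,2)
  0 0 3 0
  0 0 4 0
  0 0 0 0
  0 0 0 0
After step 3: ants at (0,2),(1,2),(0,2)
  0 0 6 0
  0 0 5 0
  0 0 0 0
  0 0 0 0

0 0 6 0
0 0 5 0
0 0 0 0
0 0 0 0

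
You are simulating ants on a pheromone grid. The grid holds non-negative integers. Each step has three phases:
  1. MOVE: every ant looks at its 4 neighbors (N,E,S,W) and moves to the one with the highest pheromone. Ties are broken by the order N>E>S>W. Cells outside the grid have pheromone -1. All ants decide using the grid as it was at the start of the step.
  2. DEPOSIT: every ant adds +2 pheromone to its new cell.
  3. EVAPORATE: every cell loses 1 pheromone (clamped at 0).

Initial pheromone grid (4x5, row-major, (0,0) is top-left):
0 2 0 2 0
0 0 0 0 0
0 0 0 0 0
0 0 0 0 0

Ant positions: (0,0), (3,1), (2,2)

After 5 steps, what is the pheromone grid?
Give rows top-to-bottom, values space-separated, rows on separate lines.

After step 1: ants at (0,1),(2,1),(1,2)
  0 3 0 1 0
  0 0 1 0 0
  0 1 0 0 0
  0 0 0 0 0
After step 2: ants at (0,2),(1,1),(0,2)
  0 2 3 0 0
  0 1 0 0 0
  0 0 0 0 0
  0 0 0 0 0
After step 3: ants at (0,1),(0,1),(0,1)
  0 7 2 0 0
  0 0 0 0 0
  0 0 0 0 0
  0 0 0 0 0
After step 4: ants at (0,2),(0,2),(0,2)
  0 6 7 0 0
  0 0 0 0 0
  0 0 0 0 0
  0 0 0 0 0
After step 5: ants at (0,1),(0,1),(0,1)
  0 11 6 0 0
  0 0 0 0 0
  0 0 0 0 0
  0 0 0 0 0

0 11 6 0 0
0 0 0 0 0
0 0 0 0 0
0 0 0 0 0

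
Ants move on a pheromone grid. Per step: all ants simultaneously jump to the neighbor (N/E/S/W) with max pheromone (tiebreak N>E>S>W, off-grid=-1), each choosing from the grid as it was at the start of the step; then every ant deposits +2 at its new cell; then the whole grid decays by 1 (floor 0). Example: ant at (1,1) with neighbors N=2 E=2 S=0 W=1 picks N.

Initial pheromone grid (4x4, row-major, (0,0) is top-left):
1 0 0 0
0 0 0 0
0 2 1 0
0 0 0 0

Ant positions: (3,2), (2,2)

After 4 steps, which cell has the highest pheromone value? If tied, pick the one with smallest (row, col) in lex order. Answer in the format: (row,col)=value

Step 1: ant0:(3,2)->N->(2,2) | ant1:(2,2)->W->(2,1)
  grid max=3 at (2,1)
Step 2: ant0:(2,2)->W->(2,1) | ant1:(2,1)->E->(2,2)
  grid max=4 at (2,1)
Step 3: ant0:(2,1)->E->(2,2) | ant1:(2,2)->W->(2,1)
  grid max=5 at (2,1)
Step 4: ant0:(2,2)->W->(2,1) | ant1:(2,1)->E->(2,2)
  grid max=6 at (2,1)
Final grid:
  0 0 0 0
  0 0 0 0
  0 6 5 0
  0 0 0 0
Max pheromone 6 at (2,1)

Answer: (2,1)=6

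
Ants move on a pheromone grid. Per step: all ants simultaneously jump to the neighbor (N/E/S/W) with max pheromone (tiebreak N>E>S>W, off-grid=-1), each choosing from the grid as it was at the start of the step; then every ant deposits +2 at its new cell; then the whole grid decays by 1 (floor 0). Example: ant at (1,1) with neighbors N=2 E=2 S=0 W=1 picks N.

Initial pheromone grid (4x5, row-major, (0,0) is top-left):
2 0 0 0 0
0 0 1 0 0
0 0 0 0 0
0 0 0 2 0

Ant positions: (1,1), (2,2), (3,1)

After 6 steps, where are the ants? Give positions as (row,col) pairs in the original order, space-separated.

Step 1: ant0:(1,1)->E->(1,2) | ant1:(2,2)->N->(1,2) | ant2:(3,1)->N->(2,1)
  grid max=4 at (1,2)
Step 2: ant0:(1,2)->N->(0,2) | ant1:(1,2)->N->(0,2) | ant2:(2,1)->N->(1,1)
  grid max=3 at (0,2)
Step 3: ant0:(0,2)->S->(1,2) | ant1:(0,2)->S->(1,2) | ant2:(1,1)->E->(1,2)
  grid max=8 at (1,2)
Step 4: ant0:(1,2)->N->(0,2) | ant1:(1,2)->N->(0,2) | ant2:(1,2)->N->(0,2)
  grid max=7 at (0,2)
Step 5: ant0:(0,2)->S->(1,2) | ant1:(0,2)->S->(1,2) | ant2:(0,2)->S->(1,2)
  grid max=12 at (1,2)
Step 6: ant0:(1,2)->N->(0,2) | ant1:(1,2)->N->(0,2) | ant2:(1,2)->N->(0,2)
  grid max=11 at (0,2)

(0,2) (0,2) (0,2)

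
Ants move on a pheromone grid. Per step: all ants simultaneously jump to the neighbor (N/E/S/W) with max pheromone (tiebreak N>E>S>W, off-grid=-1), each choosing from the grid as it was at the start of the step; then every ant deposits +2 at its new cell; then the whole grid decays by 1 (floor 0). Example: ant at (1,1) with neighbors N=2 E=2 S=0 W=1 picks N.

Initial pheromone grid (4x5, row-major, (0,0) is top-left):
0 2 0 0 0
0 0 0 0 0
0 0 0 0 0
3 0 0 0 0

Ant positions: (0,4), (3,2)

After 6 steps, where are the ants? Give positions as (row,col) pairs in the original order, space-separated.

Step 1: ant0:(0,4)->S->(1,4) | ant1:(3,2)->N->(2,2)
  grid max=2 at (3,0)
Step 2: ant0:(1,4)->N->(0,4) | ant1:(2,2)->N->(1,2)
  grid max=1 at (0,4)
Step 3: ant0:(0,4)->S->(1,4) | ant1:(1,2)->N->(0,2)
  grid max=1 at (0,2)
Step 4: ant0:(1,4)->N->(0,4) | ant1:(0,2)->E->(0,3)
  grid max=1 at (0,3)
Step 5: ant0:(0,4)->W->(0,3) | ant1:(0,3)->E->(0,4)
  grid max=2 at (0,3)
Step 6: ant0:(0,3)->E->(0,4) | ant1:(0,4)->W->(0,3)
  grid max=3 at (0,3)

(0,4) (0,3)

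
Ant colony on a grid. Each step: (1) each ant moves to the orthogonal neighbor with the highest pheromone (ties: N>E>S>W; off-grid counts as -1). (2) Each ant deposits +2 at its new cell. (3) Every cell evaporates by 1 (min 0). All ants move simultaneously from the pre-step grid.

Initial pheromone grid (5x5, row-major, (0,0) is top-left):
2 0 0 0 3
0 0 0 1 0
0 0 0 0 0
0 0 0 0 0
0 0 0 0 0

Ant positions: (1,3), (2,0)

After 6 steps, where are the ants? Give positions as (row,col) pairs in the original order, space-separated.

Step 1: ant0:(1,3)->N->(0,3) | ant1:(2,0)->N->(1,0)
  grid max=2 at (0,4)
Step 2: ant0:(0,3)->E->(0,4) | ant1:(1,0)->N->(0,0)
  grid max=3 at (0,4)
Step 3: ant0:(0,4)->S->(1,4) | ant1:(0,0)->E->(0,1)
  grid max=2 at (0,4)
Step 4: ant0:(1,4)->N->(0,4) | ant1:(0,1)->W->(0,0)
  grid max=3 at (0,4)
Step 5: ant0:(0,4)->S->(1,4) | ant1:(0,0)->E->(0,1)
  grid max=2 at (0,4)
Step 6: ant0:(1,4)->N->(0,4) | ant1:(0,1)->W->(0,0)
  grid max=3 at (0,4)

(0,4) (0,0)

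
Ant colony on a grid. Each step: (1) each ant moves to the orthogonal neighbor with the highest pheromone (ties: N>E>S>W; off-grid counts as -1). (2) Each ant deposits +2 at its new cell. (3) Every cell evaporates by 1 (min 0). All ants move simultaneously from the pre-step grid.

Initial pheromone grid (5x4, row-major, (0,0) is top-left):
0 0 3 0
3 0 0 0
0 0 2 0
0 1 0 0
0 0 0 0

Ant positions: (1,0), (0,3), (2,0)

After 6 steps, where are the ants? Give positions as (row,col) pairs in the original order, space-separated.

Step 1: ant0:(1,0)->N->(0,0) | ant1:(0,3)->W->(0,2) | ant2:(2,0)->N->(1,0)
  grid max=4 at (0,2)
Step 2: ant0:(0,0)->S->(1,0) | ant1:(0,2)->E->(0,3) | ant2:(1,0)->N->(0,0)
  grid max=5 at (1,0)
Step 3: ant0:(1,0)->N->(0,0) | ant1:(0,3)->W->(0,2) | ant2:(0,0)->S->(1,0)
  grid max=6 at (1,0)
Step 4: ant0:(0,0)->S->(1,0) | ant1:(0,2)->E->(0,3) | ant2:(1,0)->N->(0,0)
  grid max=7 at (1,0)
Step 5: ant0:(1,0)->N->(0,0) | ant1:(0,3)->W->(0,2) | ant2:(0,0)->S->(1,0)
  grid max=8 at (1,0)
Step 6: ant0:(0,0)->S->(1,0) | ant1:(0,2)->E->(0,3) | ant2:(1,0)->N->(0,0)
  grid max=9 at (1,0)

(1,0) (0,3) (0,0)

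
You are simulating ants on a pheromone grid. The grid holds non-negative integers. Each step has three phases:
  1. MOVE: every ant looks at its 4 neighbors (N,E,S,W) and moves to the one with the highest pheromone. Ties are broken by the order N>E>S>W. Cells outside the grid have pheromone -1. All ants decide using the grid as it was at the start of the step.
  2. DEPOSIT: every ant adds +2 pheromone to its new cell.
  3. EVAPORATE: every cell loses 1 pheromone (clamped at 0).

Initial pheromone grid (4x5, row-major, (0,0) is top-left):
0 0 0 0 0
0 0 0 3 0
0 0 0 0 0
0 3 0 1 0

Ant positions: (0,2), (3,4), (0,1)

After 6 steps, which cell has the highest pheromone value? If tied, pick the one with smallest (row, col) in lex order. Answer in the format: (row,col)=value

Step 1: ant0:(0,2)->E->(0,3) | ant1:(3,4)->W->(3,3) | ant2:(0,1)->E->(0,2)
  grid max=2 at (1,3)
Step 2: ant0:(0,3)->S->(1,3) | ant1:(3,3)->N->(2,3) | ant2:(0,2)->E->(0,3)
  grid max=3 at (1,3)
Step 3: ant0:(1,3)->N->(0,3) | ant1:(2,3)->N->(1,3) | ant2:(0,3)->S->(1,3)
  grid max=6 at (1,3)
Step 4: ant0:(0,3)->S->(1,3) | ant1:(1,3)->N->(0,3) | ant2:(1,3)->N->(0,3)
  grid max=7 at (1,3)
Step 5: ant0:(1,3)->N->(0,3) | ant1:(0,3)->S->(1,3) | ant2:(0,3)->S->(1,3)
  grid max=10 at (1,3)
Step 6: ant0:(0,3)->S->(1,3) | ant1:(1,3)->N->(0,3) | ant2:(1,3)->N->(0,3)
  grid max=11 at (1,3)
Final grid:
  0 0 0 10 0
  0 0 0 11 0
  0 0 0 0 0
  0 0 0 0 0
Max pheromone 11 at (1,3)

Answer: (1,3)=11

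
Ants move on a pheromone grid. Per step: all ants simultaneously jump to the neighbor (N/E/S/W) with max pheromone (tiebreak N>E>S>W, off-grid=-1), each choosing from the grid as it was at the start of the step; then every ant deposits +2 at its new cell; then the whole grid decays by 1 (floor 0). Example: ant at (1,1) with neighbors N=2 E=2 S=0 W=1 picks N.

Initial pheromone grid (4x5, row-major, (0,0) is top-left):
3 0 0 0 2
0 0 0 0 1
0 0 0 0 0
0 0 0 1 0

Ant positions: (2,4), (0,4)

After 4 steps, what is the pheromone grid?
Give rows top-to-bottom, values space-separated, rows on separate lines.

After step 1: ants at (1,4),(1,4)
  2 0 0 0 1
  0 0 0 0 4
  0 0 0 0 0
  0 0 0 0 0
After step 2: ants at (0,4),(0,4)
  1 0 0 0 4
  0 0 0 0 3
  0 0 0 0 0
  0 0 0 0 0
After step 3: ants at (1,4),(1,4)
  0 0 0 0 3
  0 0 0 0 6
  0 0 0 0 0
  0 0 0 0 0
After step 4: ants at (0,4),(0,4)
  0 0 0 0 6
  0 0 0 0 5
  0 0 0 0 0
  0 0 0 0 0

0 0 0 0 6
0 0 0 0 5
0 0 0 0 0
0 0 0 0 0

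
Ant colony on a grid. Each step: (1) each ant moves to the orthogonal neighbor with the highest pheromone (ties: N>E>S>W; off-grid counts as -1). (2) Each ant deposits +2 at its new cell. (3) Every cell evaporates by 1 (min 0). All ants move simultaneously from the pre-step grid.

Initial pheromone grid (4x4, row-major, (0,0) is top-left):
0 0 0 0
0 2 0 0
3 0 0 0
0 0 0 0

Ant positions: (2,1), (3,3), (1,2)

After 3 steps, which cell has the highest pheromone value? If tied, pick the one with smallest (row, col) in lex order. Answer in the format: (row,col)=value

Answer: (2,0)=4

Derivation:
Step 1: ant0:(2,1)->W->(2,0) | ant1:(3,3)->N->(2,3) | ant2:(1,2)->W->(1,1)
  grid max=4 at (2,0)
Step 2: ant0:(2,0)->N->(1,0) | ant1:(2,3)->N->(1,3) | ant2:(1,1)->N->(0,1)
  grid max=3 at (2,0)
Step 3: ant0:(1,0)->S->(2,0) | ant1:(1,3)->N->(0,3) | ant2:(0,1)->S->(1,1)
  grid max=4 at (2,0)
Final grid:
  0 0 0 1
  0 3 0 0
  4 0 0 0
  0 0 0 0
Max pheromone 4 at (2,0)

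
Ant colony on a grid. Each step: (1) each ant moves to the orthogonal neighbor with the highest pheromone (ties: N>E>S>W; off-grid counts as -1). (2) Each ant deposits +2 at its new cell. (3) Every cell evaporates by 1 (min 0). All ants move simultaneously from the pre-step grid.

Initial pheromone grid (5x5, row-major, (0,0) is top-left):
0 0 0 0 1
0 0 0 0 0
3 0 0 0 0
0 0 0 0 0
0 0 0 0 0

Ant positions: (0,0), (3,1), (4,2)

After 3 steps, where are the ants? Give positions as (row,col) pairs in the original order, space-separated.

Step 1: ant0:(0,0)->E->(0,1) | ant1:(3,1)->N->(2,1) | ant2:(4,2)->N->(3,2)
  grid max=2 at (2,0)
Step 2: ant0:(0,1)->E->(0,2) | ant1:(2,1)->W->(2,0) | ant2:(3,2)->N->(2,2)
  grid max=3 at (2,0)
Step 3: ant0:(0,2)->E->(0,3) | ant1:(2,0)->N->(1,0) | ant2:(2,2)->N->(1,2)
  grid max=2 at (2,0)

(0,3) (1,0) (1,2)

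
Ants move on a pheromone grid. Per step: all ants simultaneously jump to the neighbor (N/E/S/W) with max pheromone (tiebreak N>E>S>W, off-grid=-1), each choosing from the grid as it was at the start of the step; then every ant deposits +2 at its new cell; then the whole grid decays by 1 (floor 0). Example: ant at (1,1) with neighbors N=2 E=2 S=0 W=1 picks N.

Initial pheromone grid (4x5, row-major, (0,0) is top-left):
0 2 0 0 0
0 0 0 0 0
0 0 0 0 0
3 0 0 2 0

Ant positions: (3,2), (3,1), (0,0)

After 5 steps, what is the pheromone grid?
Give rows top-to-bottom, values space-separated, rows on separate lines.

After step 1: ants at (3,3),(3,0),(0,1)
  0 3 0 0 0
  0 0 0 0 0
  0 0 0 0 0
  4 0 0 3 0
After step 2: ants at (2,3),(2,0),(0,2)
  0 2 1 0 0
  0 0 0 0 0
  1 0 0 1 0
  3 0 0 2 0
After step 3: ants at (3,3),(3,0),(0,1)
  0 3 0 0 0
  0 0 0 0 0
  0 0 0 0 0
  4 0 0 3 0
After step 4: ants at (2,3),(2,0),(0,2)
  0 2 1 0 0
  0 0 0 0 0
  1 0 0 1 0
  3 0 0 2 0
After step 5: ants at (3,3),(3,0),(0,1)
  0 3 0 0 0
  0 0 0 0 0
  0 0 0 0 0
  4 0 0 3 0

0 3 0 0 0
0 0 0 0 0
0 0 0 0 0
4 0 0 3 0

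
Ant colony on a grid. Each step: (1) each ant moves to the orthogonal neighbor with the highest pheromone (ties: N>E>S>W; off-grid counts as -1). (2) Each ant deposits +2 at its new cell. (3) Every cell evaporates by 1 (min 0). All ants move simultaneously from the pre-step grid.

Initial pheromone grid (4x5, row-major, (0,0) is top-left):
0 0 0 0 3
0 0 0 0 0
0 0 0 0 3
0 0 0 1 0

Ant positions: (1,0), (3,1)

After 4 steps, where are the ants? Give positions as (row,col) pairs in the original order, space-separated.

Step 1: ant0:(1,0)->N->(0,0) | ant1:(3,1)->N->(2,1)
  grid max=2 at (0,4)
Step 2: ant0:(0,0)->E->(0,1) | ant1:(2,1)->N->(1,1)
  grid max=1 at (0,1)
Step 3: ant0:(0,1)->S->(1,1) | ant1:(1,1)->N->(0,1)
  grid max=2 at (0,1)
Step 4: ant0:(1,1)->N->(0,1) | ant1:(0,1)->S->(1,1)
  grid max=3 at (0,1)

(0,1) (1,1)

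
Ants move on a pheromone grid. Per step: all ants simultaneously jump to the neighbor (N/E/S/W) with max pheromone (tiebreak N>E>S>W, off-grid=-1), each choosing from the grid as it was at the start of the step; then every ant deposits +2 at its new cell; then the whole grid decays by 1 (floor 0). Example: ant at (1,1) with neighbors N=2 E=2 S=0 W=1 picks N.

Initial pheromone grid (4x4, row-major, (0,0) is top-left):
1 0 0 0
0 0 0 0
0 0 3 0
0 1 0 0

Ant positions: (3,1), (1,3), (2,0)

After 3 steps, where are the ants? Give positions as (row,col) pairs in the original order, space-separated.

Step 1: ant0:(3,1)->N->(2,1) | ant1:(1,3)->N->(0,3) | ant2:(2,0)->N->(1,0)
  grid max=2 at (2,2)
Step 2: ant0:(2,1)->E->(2,2) | ant1:(0,3)->S->(1,3) | ant2:(1,0)->N->(0,0)
  grid max=3 at (2,2)
Step 3: ant0:(2,2)->N->(1,2) | ant1:(1,3)->N->(0,3) | ant2:(0,0)->E->(0,1)
  grid max=2 at (2,2)

(1,2) (0,3) (0,1)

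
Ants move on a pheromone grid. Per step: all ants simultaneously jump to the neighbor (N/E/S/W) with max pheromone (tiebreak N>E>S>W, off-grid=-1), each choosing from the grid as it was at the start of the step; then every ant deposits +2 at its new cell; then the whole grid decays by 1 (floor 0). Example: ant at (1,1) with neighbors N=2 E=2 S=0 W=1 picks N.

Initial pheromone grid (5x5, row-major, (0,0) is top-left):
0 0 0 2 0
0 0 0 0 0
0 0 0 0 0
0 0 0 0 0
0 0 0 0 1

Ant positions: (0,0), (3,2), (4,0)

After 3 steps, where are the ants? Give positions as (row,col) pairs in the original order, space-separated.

Step 1: ant0:(0,0)->E->(0,1) | ant1:(3,2)->N->(2,2) | ant2:(4,0)->N->(3,0)
  grid max=1 at (0,1)
Step 2: ant0:(0,1)->E->(0,2) | ant1:(2,2)->N->(1,2) | ant2:(3,0)->N->(2,0)
  grid max=1 at (0,2)
Step 3: ant0:(0,2)->S->(1,2) | ant1:(1,2)->N->(0,2) | ant2:(2,0)->N->(1,0)
  grid max=2 at (0,2)

(1,2) (0,2) (1,0)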